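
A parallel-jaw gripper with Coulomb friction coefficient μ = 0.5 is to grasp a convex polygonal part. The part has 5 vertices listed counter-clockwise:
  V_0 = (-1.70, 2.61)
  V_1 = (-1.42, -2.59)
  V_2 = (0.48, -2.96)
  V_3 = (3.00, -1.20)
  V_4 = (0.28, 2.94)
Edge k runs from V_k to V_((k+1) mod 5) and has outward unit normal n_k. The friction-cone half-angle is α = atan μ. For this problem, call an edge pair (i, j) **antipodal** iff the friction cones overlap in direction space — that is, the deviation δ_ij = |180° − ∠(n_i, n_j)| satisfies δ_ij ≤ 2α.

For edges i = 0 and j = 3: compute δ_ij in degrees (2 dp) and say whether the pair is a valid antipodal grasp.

α = atan 0.5 = 26.57°;  2α = 53.13°
edge 0: e_0 = (+0.28, -5.20);  n_0 = (-0.9986, -0.0538)
edge 3: e_3 = (-2.72, +4.14);  n_3 = (+0.8358, +0.5491)
∠(n_0, n_3) = 149.78°
δ = |180° − 149.78°| = 30.22°
30.22° ≤ 2α = 53.13°  →  valid

δ = 30.22°, valid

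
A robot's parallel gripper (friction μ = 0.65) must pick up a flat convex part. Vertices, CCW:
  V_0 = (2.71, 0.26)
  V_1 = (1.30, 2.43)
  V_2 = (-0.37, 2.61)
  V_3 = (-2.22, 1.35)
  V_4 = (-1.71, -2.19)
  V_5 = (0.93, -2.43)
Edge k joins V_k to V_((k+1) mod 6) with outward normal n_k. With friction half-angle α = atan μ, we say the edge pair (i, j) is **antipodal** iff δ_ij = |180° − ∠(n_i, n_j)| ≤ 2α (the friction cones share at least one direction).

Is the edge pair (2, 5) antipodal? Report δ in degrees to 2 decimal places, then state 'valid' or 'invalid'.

δ = 22.25°, valid

α = atan 0.65 = 33.02°;  2α = 66.05°
edge 2: e_2 = (-1.85, -1.26);  n_2 = (-0.5629, +0.8265)
edge 5: e_5 = (+1.78, +2.69);  n_5 = (+0.8340, -0.5518)
∠(n_2, n_5) = 157.75°
δ = |180° − 157.75°| = 22.25°
22.25° ≤ 2α = 66.05°  →  valid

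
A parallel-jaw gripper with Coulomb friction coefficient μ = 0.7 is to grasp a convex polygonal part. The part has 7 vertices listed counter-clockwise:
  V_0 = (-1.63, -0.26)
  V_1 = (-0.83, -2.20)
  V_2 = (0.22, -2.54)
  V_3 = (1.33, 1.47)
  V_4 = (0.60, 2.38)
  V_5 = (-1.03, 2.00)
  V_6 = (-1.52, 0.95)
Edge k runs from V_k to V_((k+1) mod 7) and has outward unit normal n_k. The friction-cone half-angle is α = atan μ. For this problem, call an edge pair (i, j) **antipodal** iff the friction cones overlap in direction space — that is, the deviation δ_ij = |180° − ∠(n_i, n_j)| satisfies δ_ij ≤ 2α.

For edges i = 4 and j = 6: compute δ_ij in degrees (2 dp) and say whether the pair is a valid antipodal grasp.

δ = 108.32°, invalid

α = atan 0.7 = 34.99°;  2α = 69.98°
edge 4: e_4 = (-1.63, -0.38);  n_4 = (-0.2270, +0.9739)
edge 6: e_6 = (-0.11, -1.21);  n_6 = (-0.9959, +0.0905)
∠(n_4, n_6) = 71.68°
δ = |180° − 71.68°| = 108.32°
108.32° > 2α = 69.98°  →  invalid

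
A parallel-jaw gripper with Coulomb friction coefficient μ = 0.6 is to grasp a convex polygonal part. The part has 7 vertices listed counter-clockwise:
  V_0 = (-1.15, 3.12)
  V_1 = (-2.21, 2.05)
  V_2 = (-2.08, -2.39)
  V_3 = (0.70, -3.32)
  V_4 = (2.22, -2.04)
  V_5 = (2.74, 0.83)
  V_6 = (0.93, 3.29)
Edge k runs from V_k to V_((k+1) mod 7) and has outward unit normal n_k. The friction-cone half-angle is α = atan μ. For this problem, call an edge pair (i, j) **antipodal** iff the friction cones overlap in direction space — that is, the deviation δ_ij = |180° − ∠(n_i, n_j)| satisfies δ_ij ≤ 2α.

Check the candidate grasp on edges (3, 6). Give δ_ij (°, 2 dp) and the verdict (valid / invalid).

δ = 35.43°, valid

α = atan 0.6 = 30.96°;  2α = 61.93°
edge 3: e_3 = (+1.52, +1.28);  n_3 = (+0.6441, -0.7649)
edge 6: e_6 = (-2.08, -0.17);  n_6 = (-0.0815, +0.9967)
∠(n_3, n_6) = 144.57°
δ = |180° − 144.57°| = 35.43°
35.43° ≤ 2α = 61.93°  →  valid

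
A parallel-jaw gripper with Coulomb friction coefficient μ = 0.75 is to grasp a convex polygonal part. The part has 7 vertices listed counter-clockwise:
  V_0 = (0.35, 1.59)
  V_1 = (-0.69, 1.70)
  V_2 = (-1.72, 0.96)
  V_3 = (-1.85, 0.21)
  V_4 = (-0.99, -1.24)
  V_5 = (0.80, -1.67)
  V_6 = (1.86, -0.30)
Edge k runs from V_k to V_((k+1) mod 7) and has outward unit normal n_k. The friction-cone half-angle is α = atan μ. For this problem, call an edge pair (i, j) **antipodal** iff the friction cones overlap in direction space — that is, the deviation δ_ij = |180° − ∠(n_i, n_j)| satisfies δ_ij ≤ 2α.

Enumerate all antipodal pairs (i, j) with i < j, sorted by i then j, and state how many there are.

count = 10; pairs: (0,3), (0,4), (0,5), (1,4), (1,5), (2,5), (2,6), (3,5), (3,6), (4,6)

α = atan 0.75 = 36.87°;  2α = 73.74°
n_0 = (+0.1052, +0.9945)
n_1 = (-0.5835, +0.8121)
n_2 = (-0.9853, +0.1708)
n_3 = (-0.8601, -0.5101)
n_4 = (-0.2336, -0.9723)
n_5 = (+0.7909, -0.6119)
n_6 = (+0.7813, +0.6242)
  (0,1): δ = 138.27°  ·
  (0,2): δ = 93.80°  ·
  (0,3): δ = 53.29°  ✓
  (0,4): δ = 7.47°  ✓
  (0,5): δ = 58.31°  ✓
  (0,6): δ = 134.66°  ·
  (1,2): δ = 135.53°  ·
  (1,3): δ = 95.02°  ·
  (1,4): δ = 49.20°  ✓
  (1,5): δ = 16.57°  ✓
  (1,6): δ = 92.93°  ·
  (2,3): δ = 139.49°  ·
  (2,4): δ = 93.67°  ·
  (2,5): δ = 27.90°  ✓
  (2,6): δ = 48.46°  ✓
  (3,4): δ = 134.18°  ·
  (3,5): δ = 68.40°  ✓
  (3,6): δ = 7.95°  ✓
  (4,5): δ = 114.22°  ·
  (4,6): δ = 37.87°  ✓
  (5,6): δ = 103.65°  ·
antipodal pairs: 10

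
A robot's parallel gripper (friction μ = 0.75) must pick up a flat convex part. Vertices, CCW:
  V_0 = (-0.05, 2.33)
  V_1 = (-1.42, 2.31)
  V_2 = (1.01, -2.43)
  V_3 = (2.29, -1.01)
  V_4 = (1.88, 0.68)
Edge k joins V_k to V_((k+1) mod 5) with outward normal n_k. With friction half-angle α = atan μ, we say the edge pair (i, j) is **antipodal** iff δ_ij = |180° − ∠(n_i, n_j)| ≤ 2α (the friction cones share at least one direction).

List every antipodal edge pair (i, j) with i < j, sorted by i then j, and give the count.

α = atan 0.75 = 36.87°;  2α = 73.74°
n_0 = (-0.0146, +0.9999)
n_1 = (-0.8899, -0.4562)
n_2 = (+0.7428, -0.6695)
n_3 = (+0.9718, +0.2358)
n_4 = (+0.6498, +0.7601)
  (0,1): δ = 63.69°  ✓
  (0,2): δ = 47.13°  ✓
  (0,3): δ = 102.80°  ·
  (0,4): δ = 138.64°  ·
  (1,2): δ = 69.17°  ✓
  (1,3): δ = 13.51°  ✓
  (1,4): δ = 22.33°  ✓
  (2,3): δ = 124.33°  ·
  (2,4): δ = 88.50°  ·
  (3,4): δ = 144.16°  ·
antipodal pairs: 5

count = 5; pairs: (0,1), (0,2), (1,2), (1,3), (1,4)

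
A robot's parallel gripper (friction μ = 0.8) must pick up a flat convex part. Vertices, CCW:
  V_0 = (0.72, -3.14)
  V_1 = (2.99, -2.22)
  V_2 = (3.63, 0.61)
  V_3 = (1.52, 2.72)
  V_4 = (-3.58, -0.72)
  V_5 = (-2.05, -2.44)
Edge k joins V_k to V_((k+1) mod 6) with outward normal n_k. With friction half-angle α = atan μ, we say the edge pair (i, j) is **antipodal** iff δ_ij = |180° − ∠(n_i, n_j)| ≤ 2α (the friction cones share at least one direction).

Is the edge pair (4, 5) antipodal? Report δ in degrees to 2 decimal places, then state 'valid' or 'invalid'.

δ = 145.84°, invalid

α = atan 0.8 = 38.66°;  2α = 77.32°
edge 4: e_4 = (+1.53, -1.72);  n_4 = (-0.7472, -0.6646)
edge 5: e_5 = (+2.77, -0.70);  n_5 = (-0.2450, -0.9695)
∠(n_4, n_5) = 34.16°
δ = |180° − 34.16°| = 145.84°
145.84° > 2α = 77.32°  →  invalid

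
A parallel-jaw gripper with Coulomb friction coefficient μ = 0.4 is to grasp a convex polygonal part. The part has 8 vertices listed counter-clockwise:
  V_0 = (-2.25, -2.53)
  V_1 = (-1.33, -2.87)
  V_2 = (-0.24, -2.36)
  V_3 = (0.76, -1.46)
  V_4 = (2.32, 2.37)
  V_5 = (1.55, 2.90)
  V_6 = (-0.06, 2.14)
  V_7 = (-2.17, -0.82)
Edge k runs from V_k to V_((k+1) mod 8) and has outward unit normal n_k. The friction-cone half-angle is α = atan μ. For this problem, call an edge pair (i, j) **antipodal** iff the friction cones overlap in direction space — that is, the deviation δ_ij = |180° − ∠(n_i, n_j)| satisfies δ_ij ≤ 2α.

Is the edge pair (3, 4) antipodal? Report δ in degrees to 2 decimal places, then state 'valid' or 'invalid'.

δ = 102.38°, invalid

α = atan 0.4 = 21.80°;  2α = 43.60°
edge 3: e_3 = (+1.56, +3.83);  n_3 = (+0.9261, -0.3772)
edge 4: e_4 = (-0.77, +0.53);  n_4 = (+0.5670, +0.8237)
∠(n_3, n_4) = 77.62°
δ = |180° − 77.62°| = 102.38°
102.38° > 2α = 43.60°  →  invalid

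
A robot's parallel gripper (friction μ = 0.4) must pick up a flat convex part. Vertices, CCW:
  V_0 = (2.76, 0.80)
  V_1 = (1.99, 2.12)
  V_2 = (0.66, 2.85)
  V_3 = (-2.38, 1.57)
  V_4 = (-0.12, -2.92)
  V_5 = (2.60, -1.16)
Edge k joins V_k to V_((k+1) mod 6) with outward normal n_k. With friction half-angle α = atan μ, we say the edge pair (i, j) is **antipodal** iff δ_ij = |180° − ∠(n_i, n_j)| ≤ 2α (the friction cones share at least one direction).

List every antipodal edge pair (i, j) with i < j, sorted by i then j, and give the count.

α = atan 0.4 = 21.80°;  2α = 43.60°
n_0 = (+0.8638, +0.5039)
n_1 = (+0.4812, +0.8766)
n_2 = (-0.3881, +0.9216)
n_3 = (-0.8932, -0.4496)
n_4 = (+0.5433, -0.8396)
n_5 = (+0.9967, -0.0814)
  (0,1): δ = 149.02°  ·
  (0,2): δ = 97.42°  ·
  (0,3): δ = 3.54°  ✓
  (0,4): δ = 92.65°  ·
  (0,5): δ = 145.08°  ·
  (1,2): δ = 128.41°  ·
  (1,3): δ = 34.52°  ✓
  (1,4): δ = 61.67°  ·
  (1,5): δ = 114.09°  ·
  (2,3): δ = 86.12°  ·
  (2,4): δ = 10.07°  ✓
  (2,5): δ = 62.50°  ·
  (3,4): δ = 83.81°  ·
  (3,5): δ = 31.38°  ✓
  (4,5): δ = 127.57°  ·
antipodal pairs: 4

count = 4; pairs: (0,3), (1,3), (2,4), (3,5)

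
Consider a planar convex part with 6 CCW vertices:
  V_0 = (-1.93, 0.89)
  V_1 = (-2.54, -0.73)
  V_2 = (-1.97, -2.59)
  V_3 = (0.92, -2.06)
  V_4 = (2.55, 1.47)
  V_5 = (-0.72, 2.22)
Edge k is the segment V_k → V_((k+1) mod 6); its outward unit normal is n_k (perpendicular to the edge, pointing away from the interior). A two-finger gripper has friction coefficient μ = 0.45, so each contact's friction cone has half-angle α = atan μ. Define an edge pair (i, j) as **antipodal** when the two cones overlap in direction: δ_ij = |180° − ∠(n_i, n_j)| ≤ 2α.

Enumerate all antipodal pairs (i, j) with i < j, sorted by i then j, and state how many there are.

α = atan 0.45 = 24.23°;  2α = 48.46°
n_0 = (-0.9359, +0.3524)
n_1 = (-0.9561, -0.2930)
n_2 = (+0.1804, -0.9836)
n_3 = (+0.9079, -0.4192)
n_4 = (+0.2236, +0.9747)
n_5 = (-0.7397, +0.6729)
  (0,1): δ = 142.33°  ·
  (0,2): δ = 58.97°  ·
  (0,3): δ = 4.15°  ✓
  (0,4): δ = 97.72°  ·
  (0,5): δ = 158.34°  ·
  (1,2): δ = 96.65°  ·
  (1,3): δ = 41.82°  ✓
  (1,4): δ = 60.04°  ·
  (1,5): δ = 120.67°  ·
  (2,3): δ = 125.18°  ·
  (2,4): δ = 23.31°  ✓
  (2,5): δ = 37.31°  ✓
  (3,4): δ = 78.13°  ·
  (3,5): δ = 17.51°  ✓
  (4,5): δ = 119.38°  ·
antipodal pairs: 5

count = 5; pairs: (0,3), (1,3), (2,4), (2,5), (3,5)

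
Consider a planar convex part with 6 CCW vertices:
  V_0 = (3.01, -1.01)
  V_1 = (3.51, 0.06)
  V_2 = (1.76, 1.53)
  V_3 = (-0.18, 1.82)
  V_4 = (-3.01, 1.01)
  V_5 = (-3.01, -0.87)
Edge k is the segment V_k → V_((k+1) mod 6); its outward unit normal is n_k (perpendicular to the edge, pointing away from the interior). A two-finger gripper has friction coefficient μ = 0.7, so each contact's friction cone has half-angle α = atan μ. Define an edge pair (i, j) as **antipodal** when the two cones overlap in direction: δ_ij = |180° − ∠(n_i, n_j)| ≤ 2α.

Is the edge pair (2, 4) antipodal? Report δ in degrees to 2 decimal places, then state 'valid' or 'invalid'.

δ = 81.50°, invalid

α = atan 0.7 = 34.99°;  2α = 69.98°
edge 2: e_2 = (-1.94, +0.29);  n_2 = (+0.1478, +0.9890)
edge 4: e_4 = (+0.00, -1.88);  n_4 = (-1.0000, -0.0000)
∠(n_2, n_4) = 98.50°
δ = |180° − 98.50°| = 81.50°
81.50° > 2α = 69.98°  →  invalid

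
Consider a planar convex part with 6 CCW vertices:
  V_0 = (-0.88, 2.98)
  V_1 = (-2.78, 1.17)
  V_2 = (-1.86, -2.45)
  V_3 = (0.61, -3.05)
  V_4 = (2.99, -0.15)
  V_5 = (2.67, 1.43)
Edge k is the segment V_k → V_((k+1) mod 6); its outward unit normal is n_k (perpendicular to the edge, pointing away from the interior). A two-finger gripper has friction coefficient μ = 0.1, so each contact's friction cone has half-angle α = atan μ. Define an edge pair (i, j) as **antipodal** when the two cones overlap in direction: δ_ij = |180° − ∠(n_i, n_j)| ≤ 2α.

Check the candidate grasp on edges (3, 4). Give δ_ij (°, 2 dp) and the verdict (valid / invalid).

α = atan 0.1 = 5.71°;  2α = 11.42°
edge 3: e_3 = (+2.38, +2.90);  n_3 = (+0.7730, -0.6344)
edge 4: e_4 = (-0.32, +1.58);  n_4 = (+0.9801, +0.1985)
∠(n_3, n_4) = 50.82°
δ = |180° − 50.82°| = 129.18°
129.18° > 2α = 11.42°  →  invalid

δ = 129.18°, invalid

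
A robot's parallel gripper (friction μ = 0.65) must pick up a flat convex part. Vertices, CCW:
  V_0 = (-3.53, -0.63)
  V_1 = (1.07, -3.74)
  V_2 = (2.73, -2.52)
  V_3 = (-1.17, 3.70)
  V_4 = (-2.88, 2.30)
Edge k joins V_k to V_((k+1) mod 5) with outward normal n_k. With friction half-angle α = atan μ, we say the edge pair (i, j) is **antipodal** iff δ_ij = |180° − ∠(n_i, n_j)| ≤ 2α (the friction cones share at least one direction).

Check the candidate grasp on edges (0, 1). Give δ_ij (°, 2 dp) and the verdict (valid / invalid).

δ = 109.62°, invalid

α = atan 0.65 = 33.02°;  2α = 66.05°
edge 0: e_0 = (+4.60, -3.11);  n_0 = (-0.5601, -0.8284)
edge 1: e_1 = (+1.66, +1.22);  n_1 = (+0.5922, -0.8058)
∠(n_0, n_1) = 70.38°
δ = |180° − 70.38°| = 109.62°
109.62° > 2α = 66.05°  →  invalid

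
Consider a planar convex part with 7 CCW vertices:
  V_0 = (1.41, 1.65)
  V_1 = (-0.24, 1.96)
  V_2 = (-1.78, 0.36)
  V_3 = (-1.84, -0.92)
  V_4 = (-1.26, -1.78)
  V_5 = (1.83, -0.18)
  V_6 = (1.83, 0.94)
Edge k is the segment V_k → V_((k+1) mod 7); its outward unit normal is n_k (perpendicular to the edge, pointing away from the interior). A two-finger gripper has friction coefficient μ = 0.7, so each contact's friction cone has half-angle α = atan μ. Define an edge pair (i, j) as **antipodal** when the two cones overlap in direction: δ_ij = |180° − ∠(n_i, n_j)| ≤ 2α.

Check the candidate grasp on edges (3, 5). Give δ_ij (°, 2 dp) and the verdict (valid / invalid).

δ = 34.00°, valid

α = atan 0.7 = 34.99°;  2α = 69.98°
edge 3: e_3 = (+0.58, -0.86);  n_3 = (-0.8291, -0.5591)
edge 5: e_5 = (+0.00, +1.12);  n_5 = (+1.0000, -0.0000)
∠(n_3, n_5) = 146.00°
δ = |180° − 146.00°| = 34.00°
34.00° ≤ 2α = 69.98°  →  valid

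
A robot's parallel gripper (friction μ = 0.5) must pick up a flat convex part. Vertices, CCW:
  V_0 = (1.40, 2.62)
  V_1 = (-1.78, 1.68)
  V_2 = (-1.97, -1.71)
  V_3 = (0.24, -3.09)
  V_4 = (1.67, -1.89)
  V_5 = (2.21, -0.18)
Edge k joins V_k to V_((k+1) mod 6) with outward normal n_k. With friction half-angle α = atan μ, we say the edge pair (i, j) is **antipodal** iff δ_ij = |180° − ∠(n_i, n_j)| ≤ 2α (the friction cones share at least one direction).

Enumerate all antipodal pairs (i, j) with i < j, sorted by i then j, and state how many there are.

α = atan 0.5 = 26.57°;  2α = 53.13°
n_0 = (-0.2835, +0.9590)
n_1 = (-0.9984, +0.0560)
n_2 = (-0.5297, -0.8482)
n_3 = (+0.6428, -0.7660)
n_4 = (+0.9536, -0.3011)
n_5 = (+0.9606, +0.2779)
  (0,1): δ = 109.68°  ·
  (0,2): δ = 48.45°  ✓
  (0,3): δ = 23.53°  ✓
  (0,4): δ = 56.01°  ·
  (0,5): δ = 89.67°  ·
  (1,2): δ = 118.77°  ·
  (1,3): δ = 46.79°  ✓
  (1,4): δ = 14.32°  ✓
  (1,5): δ = 19.34°  ✓
  (2,3): δ = 108.02°  ·
  (2,4): δ = 75.54°  ·
  (2,5): δ = 41.88°  ✓
  (3,4): δ = 147.53°  ·
  (3,5): δ = 113.87°  ·
  (4,5): δ = 146.34°  ·
antipodal pairs: 6

count = 6; pairs: (0,2), (0,3), (1,3), (1,4), (1,5), (2,5)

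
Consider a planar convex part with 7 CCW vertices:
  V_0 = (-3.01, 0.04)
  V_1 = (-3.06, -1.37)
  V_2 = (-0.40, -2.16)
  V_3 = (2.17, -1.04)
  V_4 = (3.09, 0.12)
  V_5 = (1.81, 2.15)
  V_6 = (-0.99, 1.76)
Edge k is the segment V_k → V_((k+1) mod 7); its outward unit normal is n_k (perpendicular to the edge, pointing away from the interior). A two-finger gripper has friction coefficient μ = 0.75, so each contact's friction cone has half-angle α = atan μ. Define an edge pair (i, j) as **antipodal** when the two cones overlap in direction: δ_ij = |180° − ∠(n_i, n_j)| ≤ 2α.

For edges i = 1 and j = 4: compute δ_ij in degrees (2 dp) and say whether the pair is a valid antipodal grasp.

α = atan 0.75 = 36.87°;  2α = 73.74°
edge 1: e_1 = (+2.66, -0.79);  n_1 = (-0.2847, -0.9586)
edge 4: e_4 = (-1.28, +2.03);  n_4 = (+0.8459, +0.5334)
∠(n_1, n_4) = 138.77°
δ = |180° − 138.77°| = 41.23°
41.23° ≤ 2α = 73.74°  →  valid

δ = 41.23°, valid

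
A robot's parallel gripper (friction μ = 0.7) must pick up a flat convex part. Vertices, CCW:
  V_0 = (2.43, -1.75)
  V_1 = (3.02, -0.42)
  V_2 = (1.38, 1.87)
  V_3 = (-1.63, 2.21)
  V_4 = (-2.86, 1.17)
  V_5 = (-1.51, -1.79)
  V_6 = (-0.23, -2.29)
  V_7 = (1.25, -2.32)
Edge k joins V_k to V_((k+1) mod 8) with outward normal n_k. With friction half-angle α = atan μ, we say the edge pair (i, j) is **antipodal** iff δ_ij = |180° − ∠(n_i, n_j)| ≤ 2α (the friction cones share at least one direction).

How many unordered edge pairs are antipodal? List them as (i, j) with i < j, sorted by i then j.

count = 12; pairs: (0,3), (0,4), (1,4), (1,5), (1,6), (2,4), (2,5), (2,6), (2,7), (3,5), (3,6), (3,7)

α = atan 0.7 = 34.99°;  2α = 69.98°
n_0 = (+0.9141, -0.4055)
n_1 = (+0.8130, +0.5822)
n_2 = (+0.1122, +0.9937)
n_3 = (-0.6457, +0.7636)
n_4 = (-0.9098, -0.4150)
n_5 = (-0.3639, -0.9315)
n_6 = (-0.0203, -0.9998)
n_7 = (+0.4350, -0.9004)
  (0,1): δ = 120.47°  ·
  (0,2): δ = 72.52°  ·
  (0,3): δ = 25.86°  ✓
  (0,4): δ = 48.44°  ✓
  (0,5): δ = 92.59°  ·
  (0,6): δ = 112.76°  ·
  (0,7): δ = 139.71°  ·
  (1,2): δ = 132.05°  ·
  (1,3): δ = 85.39°  ·
  (1,4): δ = 11.09°  ✓
  (1,5): δ = 33.05°  ✓
  (1,6): δ = 53.23°  ✓
  (1,7): δ = 80.17°  ·
  (2,3): δ = 133.34°  ·
  (2,4): δ = 59.04°  ✓
  (2,5): δ = 14.89°  ✓
  (2,6): δ = 5.28°  ✓
  (2,7): δ = 32.23°  ✓
  (3,4): δ = 105.70°  ·
  (3,5): δ = 61.55°  ✓
  (3,6): δ = 41.38°  ✓
  (3,7): δ = 14.43°  ✓
  (4,5): δ = 135.85°  ·
  (4,6): δ = 115.68°  ·
  (4,7): δ = 88.73°  ·
  (5,6): δ = 159.82°  ·
  (5,7): δ = 132.88°  ·
  (6,7): δ = 153.06°  ·
antipodal pairs: 12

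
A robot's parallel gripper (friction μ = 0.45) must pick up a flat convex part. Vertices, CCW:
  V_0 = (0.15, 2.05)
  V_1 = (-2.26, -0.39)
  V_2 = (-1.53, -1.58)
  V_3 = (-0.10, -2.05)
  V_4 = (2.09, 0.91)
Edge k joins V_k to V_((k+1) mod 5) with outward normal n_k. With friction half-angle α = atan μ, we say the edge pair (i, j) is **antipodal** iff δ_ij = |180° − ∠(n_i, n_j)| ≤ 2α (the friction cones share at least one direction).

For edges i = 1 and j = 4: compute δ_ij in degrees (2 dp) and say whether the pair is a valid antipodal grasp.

α = atan 0.45 = 24.23°;  2α = 48.46°
edge 1: e_1 = (+0.73, -1.19);  n_1 = (-0.8524, -0.5229)
edge 4: e_4 = (-1.94, +1.14);  n_4 = (+0.5066, +0.8622)
∠(n_1, n_4) = 151.97°
δ = |180° − 151.97°| = 28.03°
28.03° ≤ 2α = 48.46°  →  valid

δ = 28.03°, valid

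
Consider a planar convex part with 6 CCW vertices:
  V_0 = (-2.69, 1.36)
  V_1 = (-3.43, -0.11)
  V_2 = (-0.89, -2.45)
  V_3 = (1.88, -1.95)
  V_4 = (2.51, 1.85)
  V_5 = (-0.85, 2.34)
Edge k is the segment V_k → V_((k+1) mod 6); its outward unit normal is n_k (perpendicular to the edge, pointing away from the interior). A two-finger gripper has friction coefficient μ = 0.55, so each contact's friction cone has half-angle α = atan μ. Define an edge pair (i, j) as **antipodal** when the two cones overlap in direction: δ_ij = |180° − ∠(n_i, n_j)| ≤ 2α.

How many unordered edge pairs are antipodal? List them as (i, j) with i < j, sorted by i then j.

count = 7; pairs: (0,2), (0,3), (1,3), (1,4), (2,4), (2,5), (3,5)

α = atan 0.55 = 28.81°;  2α = 57.62°
n_0 = (-0.8932, +0.4496)
n_1 = (-0.6776, -0.7355)
n_2 = (+0.1776, -0.9841)
n_3 = (+0.9865, -0.1636)
n_4 = (+0.1443, +0.9895)
n_5 = (-0.4701, +0.8826)
  (0,1): δ = 105.93°  ·
  (0,2): δ = 53.05°  ✓
  (0,3): δ = 17.31°  ✓
  (0,4): δ = 108.42°  ·
  (0,5): δ = 144.76°  ·
  (1,2): δ = 127.11°  ·
  (1,3): δ = 56.76°  ✓
  (1,4): δ = 34.36°  ✓
  (1,5): δ = 70.69°  ·
  (2,3): δ = 109.65°  ·
  (2,4): δ = 18.53°  ✓
  (2,5): δ = 17.81°  ✓
  (3,4): δ = 88.88°  ·
  (3,5): δ = 52.55°  ✓
  (4,5): δ = 143.66°  ·
antipodal pairs: 7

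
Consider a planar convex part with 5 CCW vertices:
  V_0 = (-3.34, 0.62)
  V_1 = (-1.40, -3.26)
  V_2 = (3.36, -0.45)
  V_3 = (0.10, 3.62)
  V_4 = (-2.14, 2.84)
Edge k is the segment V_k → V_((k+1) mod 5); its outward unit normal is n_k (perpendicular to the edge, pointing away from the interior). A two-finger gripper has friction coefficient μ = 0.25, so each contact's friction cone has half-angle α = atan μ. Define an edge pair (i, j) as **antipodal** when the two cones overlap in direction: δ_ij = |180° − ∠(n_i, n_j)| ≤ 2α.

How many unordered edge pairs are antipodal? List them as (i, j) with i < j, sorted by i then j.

α = atan 0.25 = 14.04°;  2α = 28.07°
n_0 = (-0.8944, -0.4472)
n_1 = (+0.5084, -0.8611)
n_2 = (+0.7805, +0.6252)
n_3 = (-0.3288, +0.9444)
n_4 = (-0.8797, +0.4755)
  (0,1): δ = 86.01°  ·
  (0,2): δ = 12.13°  ✓
  (0,3): δ = 82.63°  ·
  (0,4): δ = 125.04°  ·
  (1,2): δ = 81.86°  ·
  (1,3): δ = 11.36°  ✓
  (1,4): δ = 31.05°  ·
  (2,3): δ = 109.50°  ·
  (2,4): δ = 67.09°  ·
  (3,4): δ = 137.59°  ·
antipodal pairs: 2

count = 2; pairs: (0,2), (1,3)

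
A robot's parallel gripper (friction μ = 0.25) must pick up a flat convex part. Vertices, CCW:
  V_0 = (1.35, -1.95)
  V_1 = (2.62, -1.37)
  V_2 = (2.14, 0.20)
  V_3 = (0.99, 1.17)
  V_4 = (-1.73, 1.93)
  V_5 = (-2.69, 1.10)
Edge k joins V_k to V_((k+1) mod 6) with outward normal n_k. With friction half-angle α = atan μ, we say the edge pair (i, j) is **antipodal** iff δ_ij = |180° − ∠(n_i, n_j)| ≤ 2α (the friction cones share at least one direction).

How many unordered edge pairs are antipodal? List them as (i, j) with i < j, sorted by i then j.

α = atan 0.25 = 14.04°;  2α = 28.07°
n_0 = (+0.4154, -0.9096)
n_1 = (+0.9563, +0.2924)
n_2 = (+0.6447, +0.7644)
n_3 = (+0.2691, +0.9631)
n_4 = (-0.6540, +0.7565)
n_5 = (-0.6025, -0.7981)
  (0,1): δ = 97.55°  ·
  (0,2): δ = 64.69°  ·
  (0,3): δ = 40.16°  ·
  (0,4): δ = 16.30°  ✓
  (0,5): δ = 118.40°  ·
  (1,2): δ = 147.15°  ·
  (1,3): δ = 122.61°  ·
  (1,4): δ = 66.15°  ·
  (1,5): δ = 35.95°  ·
  (2,3): δ = 155.46°  ·
  (2,4): δ = 99.01°  ·
  (2,5): δ = 3.10°  ✓
  (3,4): δ = 123.54°  ·
  (3,5): δ = 21.44°  ✓
  (4,5): δ = 77.90°  ·
antipodal pairs: 3

count = 3; pairs: (0,4), (2,5), (3,5)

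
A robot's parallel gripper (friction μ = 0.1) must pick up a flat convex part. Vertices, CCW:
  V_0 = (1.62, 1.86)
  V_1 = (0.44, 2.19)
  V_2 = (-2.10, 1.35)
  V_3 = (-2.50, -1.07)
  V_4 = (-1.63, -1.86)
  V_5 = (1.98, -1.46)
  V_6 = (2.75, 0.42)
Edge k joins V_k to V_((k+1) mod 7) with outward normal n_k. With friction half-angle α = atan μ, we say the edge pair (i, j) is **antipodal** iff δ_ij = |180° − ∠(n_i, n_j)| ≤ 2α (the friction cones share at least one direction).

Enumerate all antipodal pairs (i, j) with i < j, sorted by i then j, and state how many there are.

count = 1; pairs: (3,6)

α = atan 0.1 = 5.71°;  2α = 11.42°
n_0 = (+0.2693, +0.9630)
n_1 = (-0.3140, +0.9494)
n_2 = (-0.9866, +0.1631)
n_3 = (-0.6722, -0.7403)
n_4 = (+0.1101, -0.9939)
n_5 = (+0.9254, -0.3790)
n_6 = (+0.7867, +0.6173)
  (0,1): δ = 146.08°  ·
  (0,2): δ = 83.76°  ·
  (0,3): δ = 26.62°  ·
  (0,4): δ = 21.95°  ·
  (0,5): δ = 83.35°  ·
  (0,6): δ = 143.75°  ·
  (1,2): δ = 117.69°  ·
  (1,3): δ = 60.54°  ·
  (1,4): δ = 11.98°  ·
  (1,5): δ = 49.43°  ·
  (1,6): δ = 109.82°  ·
  (2,3): δ = 122.86°  ·
  (2,4): δ = 74.29°  ·
  (2,5): δ = 12.89°  ·
  (2,6): δ = 47.51°  ·
  (3,4): δ = 131.44°  ·
  (3,5): δ = 70.03°  ·
  (3,6): δ = 9.64°  ✓
  (4,5): δ = 118.60°  ·
  (4,6): δ = 58.20°  ·
  (5,6): δ = 119.61°  ·
antipodal pairs: 1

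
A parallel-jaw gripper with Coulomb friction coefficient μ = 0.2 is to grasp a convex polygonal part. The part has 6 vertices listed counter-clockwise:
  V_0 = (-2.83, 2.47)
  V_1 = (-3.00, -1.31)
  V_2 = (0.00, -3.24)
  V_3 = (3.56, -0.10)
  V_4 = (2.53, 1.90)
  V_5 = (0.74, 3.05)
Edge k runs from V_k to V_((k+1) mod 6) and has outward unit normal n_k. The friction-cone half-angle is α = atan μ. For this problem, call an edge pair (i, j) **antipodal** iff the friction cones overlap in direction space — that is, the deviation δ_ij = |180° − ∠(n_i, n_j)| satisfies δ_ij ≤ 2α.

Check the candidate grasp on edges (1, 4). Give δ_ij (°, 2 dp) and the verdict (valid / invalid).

α = atan 0.2 = 11.31°;  2α = 22.62°
edge 1: e_1 = (+3.00, -1.93);  n_1 = (-0.5410, -0.8410)
edge 4: e_4 = (-1.79, +1.15);  n_4 = (+0.5405, +0.8413)
∠(n_1, n_4) = 179.96°
δ = |180° − 179.96°| = 0.04°
0.04° ≤ 2α = 22.62°  →  valid

δ = 0.04°, valid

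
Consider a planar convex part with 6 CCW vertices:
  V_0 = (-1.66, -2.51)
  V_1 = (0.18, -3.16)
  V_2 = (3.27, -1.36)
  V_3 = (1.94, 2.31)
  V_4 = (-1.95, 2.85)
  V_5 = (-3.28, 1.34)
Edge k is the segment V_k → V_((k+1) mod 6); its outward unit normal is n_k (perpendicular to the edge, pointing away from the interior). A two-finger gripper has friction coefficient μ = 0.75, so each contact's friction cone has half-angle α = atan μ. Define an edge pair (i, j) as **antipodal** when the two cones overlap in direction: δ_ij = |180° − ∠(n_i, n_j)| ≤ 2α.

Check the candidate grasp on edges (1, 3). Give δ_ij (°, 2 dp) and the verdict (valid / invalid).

α = atan 0.75 = 36.87°;  2α = 73.74°
edge 1: e_1 = (+3.09, +1.80);  n_1 = (+0.5033, -0.8641)
edge 3: e_3 = (-3.89, +0.54);  n_3 = (+0.1375, +0.9905)
∠(n_1, n_3) = 141.88°
δ = |180° − 141.88°| = 38.12°
38.12° ≤ 2α = 73.74°  →  valid

δ = 38.12°, valid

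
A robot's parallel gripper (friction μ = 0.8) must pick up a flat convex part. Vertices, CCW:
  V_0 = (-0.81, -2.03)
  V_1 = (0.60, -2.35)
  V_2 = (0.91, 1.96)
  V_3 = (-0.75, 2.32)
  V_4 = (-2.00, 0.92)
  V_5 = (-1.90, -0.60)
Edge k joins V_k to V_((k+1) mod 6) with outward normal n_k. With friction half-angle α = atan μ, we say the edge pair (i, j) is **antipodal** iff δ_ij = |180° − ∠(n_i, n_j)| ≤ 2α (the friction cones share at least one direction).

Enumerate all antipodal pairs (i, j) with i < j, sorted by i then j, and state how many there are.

α = atan 0.8 = 38.66°;  2α = 77.32°
n_0 = (-0.2213, -0.9752)
n_1 = (+0.9974, -0.0717)
n_2 = (+0.2119, +0.9773)
n_3 = (-0.7459, +0.6660)
n_4 = (-0.9978, -0.0656)
n_5 = (-0.7953, -0.6062)
  (0,1): δ = 81.33°  ·
  (0,2): δ = 0.55°  ✓
  (0,3): δ = 61.03°  ✓
  (0,4): δ = 106.55°  ·
  (0,5): δ = 140.10°  ·
  (1,2): δ = 98.12°  ·
  (1,3): δ = 37.65°  ✓
  (1,4): δ = 7.88°  ✓
  (1,5): δ = 41.43°  ✓
  (2,3): δ = 119.52°  ·
  (2,4): δ = 74.00°  ✓
  (2,5): δ = 40.45°  ✓
  (3,4): δ = 134.48°  ·
  (3,5): δ = 100.92°  ·
  (4,5): δ = 146.45°  ·
antipodal pairs: 7

count = 7; pairs: (0,2), (0,3), (1,3), (1,4), (1,5), (2,4), (2,5)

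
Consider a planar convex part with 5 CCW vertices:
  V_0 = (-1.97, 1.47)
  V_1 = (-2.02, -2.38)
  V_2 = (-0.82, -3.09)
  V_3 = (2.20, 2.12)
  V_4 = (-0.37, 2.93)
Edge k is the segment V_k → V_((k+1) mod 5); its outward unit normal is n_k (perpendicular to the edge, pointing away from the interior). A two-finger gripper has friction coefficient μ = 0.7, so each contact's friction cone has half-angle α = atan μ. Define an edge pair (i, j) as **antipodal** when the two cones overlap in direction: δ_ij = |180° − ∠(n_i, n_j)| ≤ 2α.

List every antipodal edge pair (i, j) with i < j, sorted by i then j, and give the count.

α = atan 0.7 = 34.99°;  2α = 69.98°
n_0 = (-0.9999, +0.0130)
n_1 = (-0.5092, -0.8606)
n_2 = (+0.8652, -0.5015)
n_3 = (+0.3006, +0.9538)
n_4 = (-0.6741, +0.7387)
  (0,1): δ = 119.87°  ·
  (0,2): δ = 29.35°  ✓
  (0,3): δ = 73.25°  ·
  (0,4): δ = 133.12°  ·
  (1,2): δ = 89.49°  ·
  (1,3): δ = 13.12°  ✓
  (1,4): δ = 72.99°  ·
  (2,3): δ = 77.39°  ·
  (2,4): δ = 17.52°  ✓
  (3,4): δ = 120.13°  ·
antipodal pairs: 3

count = 3; pairs: (0,2), (1,3), (2,4)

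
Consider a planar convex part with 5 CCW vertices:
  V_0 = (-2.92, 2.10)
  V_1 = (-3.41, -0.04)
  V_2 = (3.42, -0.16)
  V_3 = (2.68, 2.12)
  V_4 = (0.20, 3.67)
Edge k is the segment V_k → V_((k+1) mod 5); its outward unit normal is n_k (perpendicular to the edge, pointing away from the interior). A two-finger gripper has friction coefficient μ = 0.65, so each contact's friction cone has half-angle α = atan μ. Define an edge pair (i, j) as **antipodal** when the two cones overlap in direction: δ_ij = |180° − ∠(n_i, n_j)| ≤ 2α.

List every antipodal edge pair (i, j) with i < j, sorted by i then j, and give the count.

α = atan 0.65 = 33.02°;  2α = 66.05°
n_0 = (-0.9748, +0.2232)
n_1 = (-0.0176, -0.9998)
n_2 = (+0.9512, +0.3087)
n_3 = (+0.5300, +0.8480)
n_4 = (-0.4495, +0.8933)
  (0,1): δ = 78.11°  ·
  (0,2): δ = 30.88°  ✓
  (0,3): δ = 70.89°  ·
  (0,4): δ = 129.61°  ·
  (1,2): δ = 71.01°  ·
  (1,3): δ = 31.00°  ✓
  (1,4): δ = 27.72°  ✓
  (2,3): δ = 139.99°  ·
  (2,4): δ = 81.27°  ·
  (3,4): δ = 121.28°  ·
antipodal pairs: 3

count = 3; pairs: (0,2), (1,3), (1,4)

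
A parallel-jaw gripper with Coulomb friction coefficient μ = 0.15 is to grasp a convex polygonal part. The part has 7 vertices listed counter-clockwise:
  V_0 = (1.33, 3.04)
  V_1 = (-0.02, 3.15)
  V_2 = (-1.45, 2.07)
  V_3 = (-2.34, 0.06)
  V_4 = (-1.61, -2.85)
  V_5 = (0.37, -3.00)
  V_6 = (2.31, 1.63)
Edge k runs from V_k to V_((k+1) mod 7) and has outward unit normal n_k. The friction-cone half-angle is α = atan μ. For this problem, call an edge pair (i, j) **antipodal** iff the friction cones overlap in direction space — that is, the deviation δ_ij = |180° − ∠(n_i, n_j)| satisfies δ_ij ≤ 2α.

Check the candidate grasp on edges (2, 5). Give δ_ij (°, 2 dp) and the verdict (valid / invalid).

δ = 1.15°, valid

α = atan 0.15 = 8.53°;  2α = 17.06°
edge 2: e_2 = (-0.89, -2.01);  n_2 = (-0.9144, +0.4049)
edge 5: e_5 = (+1.94, +4.63);  n_5 = (+0.9223, -0.3865)
∠(n_2, n_5) = 178.85°
δ = |180° − 178.85°| = 1.15°
1.15° ≤ 2α = 17.06°  →  valid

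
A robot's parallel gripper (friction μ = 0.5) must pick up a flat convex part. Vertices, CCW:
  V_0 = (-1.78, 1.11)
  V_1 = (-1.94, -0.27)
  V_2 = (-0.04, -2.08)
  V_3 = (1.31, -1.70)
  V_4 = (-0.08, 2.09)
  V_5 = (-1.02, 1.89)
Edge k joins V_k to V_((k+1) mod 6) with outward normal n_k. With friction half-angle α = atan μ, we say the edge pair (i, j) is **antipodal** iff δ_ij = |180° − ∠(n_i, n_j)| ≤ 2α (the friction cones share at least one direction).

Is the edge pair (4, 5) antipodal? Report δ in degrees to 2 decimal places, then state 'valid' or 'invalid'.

δ = 146.27°, invalid

α = atan 0.5 = 26.57°;  2α = 53.13°
edge 4: e_4 = (-0.94, -0.20);  n_4 = (-0.2081, +0.9781)
edge 5: e_5 = (-0.76, -0.78);  n_5 = (-0.7162, +0.6979)
∠(n_4, n_5) = 33.73°
δ = |180° − 33.73°| = 146.27°
146.27° > 2α = 53.13°  →  invalid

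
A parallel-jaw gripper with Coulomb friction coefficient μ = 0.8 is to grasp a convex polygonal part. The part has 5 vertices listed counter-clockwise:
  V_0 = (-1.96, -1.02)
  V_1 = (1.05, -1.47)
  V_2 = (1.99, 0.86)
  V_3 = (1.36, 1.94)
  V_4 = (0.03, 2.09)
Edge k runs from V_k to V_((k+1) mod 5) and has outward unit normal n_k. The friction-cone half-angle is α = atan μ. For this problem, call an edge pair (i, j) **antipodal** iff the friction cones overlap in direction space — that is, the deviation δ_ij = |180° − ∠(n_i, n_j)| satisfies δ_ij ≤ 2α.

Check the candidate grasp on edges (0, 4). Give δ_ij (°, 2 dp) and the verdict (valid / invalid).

δ = 65.89°, valid

α = atan 0.8 = 38.66°;  2α = 77.32°
edge 0: e_0 = (+3.01, -0.45);  n_0 = (-0.1479, -0.9890)
edge 4: e_4 = (-1.99, -3.11);  n_4 = (-0.8423, +0.5390)
∠(n_0, n_4) = 114.11°
δ = |180° − 114.11°| = 65.89°
65.89° ≤ 2α = 77.32°  →  valid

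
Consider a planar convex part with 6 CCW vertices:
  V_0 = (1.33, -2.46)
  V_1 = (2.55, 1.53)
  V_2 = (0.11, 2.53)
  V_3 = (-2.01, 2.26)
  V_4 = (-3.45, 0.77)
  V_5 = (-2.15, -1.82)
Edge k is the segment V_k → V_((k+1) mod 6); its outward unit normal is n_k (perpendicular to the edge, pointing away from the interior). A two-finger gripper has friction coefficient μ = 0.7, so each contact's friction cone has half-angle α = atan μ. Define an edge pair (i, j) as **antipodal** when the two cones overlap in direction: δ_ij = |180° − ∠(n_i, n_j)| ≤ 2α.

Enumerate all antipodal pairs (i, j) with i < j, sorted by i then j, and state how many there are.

count = 7; pairs: (0,2), (0,3), (0,4), (1,4), (1,5), (2,5), (3,5)

α = atan 0.7 = 34.99°;  2α = 69.98°
n_0 = (+0.9563, -0.2924)
n_1 = (+0.3792, +0.9253)
n_2 = (-0.1263, +0.9920)
n_3 = (-0.7191, +0.6949)
n_4 = (-0.8937, -0.4486)
n_5 = (-0.1809, -0.9835)
  (0,1): δ = 95.28°  ·
  (0,2): δ = 65.74°  ✓
  (0,3): δ = 27.02°  ✓
  (0,4): δ = 43.66°  ✓
  (0,5): δ = 96.58°  ·
  (1,2): δ = 150.46°  ·
  (1,3): δ = 111.74°  ·
  (1,4): δ = 41.06°  ✓
  (1,5): δ = 11.86°  ✓
  (2,3): δ = 141.28°  ·
  (2,4): δ = 70.60°  ·
  (2,5): δ = 17.68°  ✓
  (3,4): δ = 109.32°  ·
  (3,5): δ = 56.40°  ✓
  (4,5): δ = 127.07°  ·
antipodal pairs: 7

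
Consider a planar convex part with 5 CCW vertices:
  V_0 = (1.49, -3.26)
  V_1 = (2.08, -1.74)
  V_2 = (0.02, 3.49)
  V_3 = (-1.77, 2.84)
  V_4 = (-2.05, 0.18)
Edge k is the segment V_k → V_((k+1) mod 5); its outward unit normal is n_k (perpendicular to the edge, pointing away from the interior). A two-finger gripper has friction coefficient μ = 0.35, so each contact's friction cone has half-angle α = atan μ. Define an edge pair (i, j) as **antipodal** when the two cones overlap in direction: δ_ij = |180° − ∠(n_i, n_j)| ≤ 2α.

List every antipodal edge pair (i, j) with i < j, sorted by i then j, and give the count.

α = atan 0.35 = 19.29°;  2α = 38.58°
n_0 = (+0.9322, -0.3619)
n_1 = (+0.9304, +0.3665)
n_2 = (-0.3413, +0.9399)
n_3 = (-0.9945, +0.1047)
n_4 = (-0.6969, -0.7172)
  (0,1): δ = 137.29°  ·
  (0,2): δ = 48.83°  ·
  (0,3): δ = 15.21°  ✓
  (0,4): δ = 67.03°  ·
  (1,2): δ = 91.54°  ·
  (1,3): δ = 27.51°  ✓
  (1,4): δ = 24.32°  ✓
  (2,3): δ = 115.97°  ·
  (2,4): δ = 64.14°  ·
  (3,4): δ = 128.17°  ·
antipodal pairs: 3

count = 3; pairs: (0,3), (1,3), (1,4)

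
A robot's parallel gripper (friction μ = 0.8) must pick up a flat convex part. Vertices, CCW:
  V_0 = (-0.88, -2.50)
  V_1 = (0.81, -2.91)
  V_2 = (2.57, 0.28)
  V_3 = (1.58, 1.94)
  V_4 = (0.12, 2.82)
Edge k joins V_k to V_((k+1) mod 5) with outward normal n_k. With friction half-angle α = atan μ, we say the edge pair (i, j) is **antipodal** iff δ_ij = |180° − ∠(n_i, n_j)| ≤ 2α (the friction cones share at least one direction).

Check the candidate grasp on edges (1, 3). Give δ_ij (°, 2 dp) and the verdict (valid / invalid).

δ = 92.19°, invalid

α = atan 0.8 = 38.66°;  2α = 77.32°
edge 1: e_1 = (+1.76, +3.19);  n_1 = (+0.8756, -0.4831)
edge 3: e_3 = (-1.46, +0.88);  n_3 = (+0.5162, +0.8565)
∠(n_1, n_3) = 87.81°
δ = |180° − 87.81°| = 92.19°
92.19° > 2α = 77.32°  →  invalid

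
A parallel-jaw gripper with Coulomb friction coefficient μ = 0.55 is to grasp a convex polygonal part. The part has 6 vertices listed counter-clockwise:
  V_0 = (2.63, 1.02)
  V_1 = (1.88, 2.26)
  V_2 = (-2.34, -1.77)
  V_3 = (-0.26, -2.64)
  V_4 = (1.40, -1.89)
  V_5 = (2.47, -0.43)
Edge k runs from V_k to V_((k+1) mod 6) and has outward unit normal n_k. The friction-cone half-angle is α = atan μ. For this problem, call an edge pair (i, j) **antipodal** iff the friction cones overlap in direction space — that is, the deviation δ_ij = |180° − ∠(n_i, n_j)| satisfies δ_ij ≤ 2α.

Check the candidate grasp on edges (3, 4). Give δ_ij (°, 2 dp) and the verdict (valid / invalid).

δ = 150.55°, invalid

α = atan 0.55 = 28.81°;  2α = 57.62°
edge 3: e_3 = (+1.66, +0.75);  n_3 = (+0.4117, -0.9113)
edge 4: e_4 = (+1.07, +1.46);  n_4 = (+0.8066, -0.5911)
∠(n_3, n_4) = 29.45°
δ = |180° − 29.45°| = 150.55°
150.55° > 2α = 57.62°  →  invalid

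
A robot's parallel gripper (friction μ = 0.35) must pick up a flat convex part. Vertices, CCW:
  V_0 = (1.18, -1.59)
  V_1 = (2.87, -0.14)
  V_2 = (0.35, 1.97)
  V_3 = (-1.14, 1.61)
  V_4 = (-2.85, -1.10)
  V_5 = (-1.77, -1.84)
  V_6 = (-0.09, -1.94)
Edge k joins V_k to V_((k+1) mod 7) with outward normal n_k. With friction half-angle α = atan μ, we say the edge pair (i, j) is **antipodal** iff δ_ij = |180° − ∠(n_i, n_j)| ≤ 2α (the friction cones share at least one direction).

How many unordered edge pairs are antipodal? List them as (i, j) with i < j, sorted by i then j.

count = 6; pairs: (0,2), (0,3), (1,4), (1,5), (2,5), (2,6)

α = atan 0.35 = 19.29°;  2α = 38.58°
n_0 = (+0.6512, -0.7589)
n_1 = (+0.6420, +0.7667)
n_2 = (-0.2349, +0.9720)
n_3 = (-0.8457, +0.5336)
n_4 = (-0.5652, -0.8249)
n_5 = (-0.0594, -0.9982)
n_6 = (+0.2657, -0.9641)
  (0,1): δ = 80.57°  ·
  (0,2): δ = 27.05°  ✓
  (0,3): δ = 17.12°  ✓
  (0,4): δ = 104.95°  ·
  (0,5): δ = 135.96°  ·
  (0,6): δ = 154.78°  ·
  (1,2): δ = 126.48°  ·
  (1,3): δ = 82.31°  ·
  (1,4): δ = 5.52°  ✓
  (1,5): δ = 36.53°  ✓
  (1,6): δ = 55.35°  ·
  (2,3): δ = 135.83°  ·
  (2,4): δ = 48.00°  ·
  (2,5): δ = 16.99°  ✓
  (2,6): δ = 1.82°  ✓
  (3,4): δ = 92.17°  ·
  (3,5): δ = 61.15°  ·
  (3,6): δ = 42.34°  ·
  (4,5): δ = 148.99°  ·
  (4,6): δ = 130.17°  ·
  (5,6): δ = 161.19°  ·
antipodal pairs: 6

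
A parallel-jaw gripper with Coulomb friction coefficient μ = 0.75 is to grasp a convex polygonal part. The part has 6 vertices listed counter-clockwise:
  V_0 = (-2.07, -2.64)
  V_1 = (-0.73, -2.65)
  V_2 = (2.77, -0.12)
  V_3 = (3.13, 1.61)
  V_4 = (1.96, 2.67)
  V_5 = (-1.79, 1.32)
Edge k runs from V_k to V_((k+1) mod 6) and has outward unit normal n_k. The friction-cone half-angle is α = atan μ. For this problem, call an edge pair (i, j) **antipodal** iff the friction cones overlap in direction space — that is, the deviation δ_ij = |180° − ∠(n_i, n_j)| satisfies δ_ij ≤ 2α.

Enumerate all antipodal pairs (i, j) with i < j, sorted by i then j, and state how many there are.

count = 7; pairs: (0,3), (0,4), (1,4), (1,5), (2,4), (2,5), (3,5)

α = atan 0.75 = 36.87°;  2α = 73.74°
n_0 = (-0.0075, -1.0000)
n_1 = (+0.5858, -0.8104)
n_2 = (+0.9790, -0.2037)
n_3 = (+0.6714, +0.7411)
n_4 = (-0.3387, +0.9409)
n_5 = (-0.9975, +0.0705)
  (0,1): δ = 143.71°  ·
  (0,2): δ = 101.33°  ·
  (0,3): δ = 41.75°  ✓
  (0,4): δ = 20.23°  ✓
  (0,5): δ = 86.38°  ·
  (1,2): δ = 137.62°  ·
  (1,3): δ = 78.04°  ·
  (1,4): δ = 16.06°  ✓
  (1,5): δ = 50.09°  ✓
  (2,3): δ = 120.42°  ·
  (2,4): δ = 58.45°  ✓
  (2,5): δ = 7.71°  ✓
  (3,4): δ = 118.03°  ·
  (3,5): δ = 51.87°  ✓
  (4,5): δ = 113.84°  ·
antipodal pairs: 7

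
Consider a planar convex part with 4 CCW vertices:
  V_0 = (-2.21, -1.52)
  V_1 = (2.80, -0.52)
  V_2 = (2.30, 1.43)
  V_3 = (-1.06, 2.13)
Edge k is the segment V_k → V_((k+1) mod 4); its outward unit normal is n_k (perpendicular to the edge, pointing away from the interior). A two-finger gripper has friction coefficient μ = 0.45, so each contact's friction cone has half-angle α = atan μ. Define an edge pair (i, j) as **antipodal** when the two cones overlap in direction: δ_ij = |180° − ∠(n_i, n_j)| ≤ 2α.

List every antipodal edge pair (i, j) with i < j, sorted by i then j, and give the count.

count = 2; pairs: (0,2), (1,3)

α = atan 0.45 = 24.23°;  2α = 48.46°
n_0 = (+0.1957, -0.9807)
n_1 = (+0.9687, +0.2484)
n_2 = (+0.2040, +0.9790)
n_3 = (-0.9538, +0.3005)
  (0,1): δ = 86.91°  ·
  (0,2): δ = 23.06°  ✓
  (0,3): δ = 61.22°  ·
  (1,2): δ = 116.15°  ·
  (1,3): δ = 31.87°  ✓
  (2,3): δ = 95.72°  ·
antipodal pairs: 2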